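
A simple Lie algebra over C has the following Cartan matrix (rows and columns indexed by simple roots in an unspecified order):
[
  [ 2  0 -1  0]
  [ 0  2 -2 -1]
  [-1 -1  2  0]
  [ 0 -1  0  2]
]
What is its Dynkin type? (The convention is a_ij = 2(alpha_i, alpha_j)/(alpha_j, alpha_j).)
The matrix has rank 4 with 2's on the diagonal. Reading the off-diagonal entries as Dynkin edges (a single edge where a_ij = a_ji = -1; a double or triple edge where a_ij * a_ji = 2 or 3), the diagram is a chain of 4 nodes with a double edge between the middle two (F_4). One simple-root ordering that puts it in standard form is (alpha_4, alpha_2, alpha_3, alpha_1). So the algebra is type F_4.

F_4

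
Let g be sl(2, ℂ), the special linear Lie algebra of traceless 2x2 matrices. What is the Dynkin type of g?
This is sl(2), which has dimension 2^2 - 1 = 3 and rank 2 - 1 = 1 (a Cartan subalgebra is the diagonal traceless matrices). In the classification of classical Lie algebras, the special linear algebra sl(n+1) has type A_n; here n = 1, so the Dynkin diagram is a chain of 1 nodes with single edges (A_1). Hence the type is A_1.

A_1 (sl(2))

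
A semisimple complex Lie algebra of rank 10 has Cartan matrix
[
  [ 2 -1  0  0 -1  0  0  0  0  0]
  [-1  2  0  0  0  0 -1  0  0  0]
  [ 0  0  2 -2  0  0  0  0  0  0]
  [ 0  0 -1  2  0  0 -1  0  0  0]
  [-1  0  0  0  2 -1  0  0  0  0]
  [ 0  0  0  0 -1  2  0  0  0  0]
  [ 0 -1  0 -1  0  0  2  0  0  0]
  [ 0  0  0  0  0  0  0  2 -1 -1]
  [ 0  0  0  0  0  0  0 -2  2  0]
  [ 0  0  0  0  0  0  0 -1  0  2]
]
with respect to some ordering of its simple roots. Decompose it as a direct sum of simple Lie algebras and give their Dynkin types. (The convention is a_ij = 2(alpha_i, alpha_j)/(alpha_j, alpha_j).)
type C_3 ⊕ type C_7

The diagram associated to this matrix has two connected components: the simple roots {alpha_8, alpha_9, alpha_10} form a chain of 3 nodes with a double edge at one end; the terminal node there is the unique long simple root (C_3), and {alpha_1, alpha_2, alpha_3, alpha_4, alpha_5, alpha_6, alpha_7} form a chain of 7 nodes with a double edge at one end; the terminal node there is the unique long simple root (C_7). A semisimple Lie algebra decomposes uniquely as the direct sum of simple ideals, one per connected component of its Dynkin diagram, so g ≅ C_3 ⊕ C_7 (dimension 21 + 105 = 126).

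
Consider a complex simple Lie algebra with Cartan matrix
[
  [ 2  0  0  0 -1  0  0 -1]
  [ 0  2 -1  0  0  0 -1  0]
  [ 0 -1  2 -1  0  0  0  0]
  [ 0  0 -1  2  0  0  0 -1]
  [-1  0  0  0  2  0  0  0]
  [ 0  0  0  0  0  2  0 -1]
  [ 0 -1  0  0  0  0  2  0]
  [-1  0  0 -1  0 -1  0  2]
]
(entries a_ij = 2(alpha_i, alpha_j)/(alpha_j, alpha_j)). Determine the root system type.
E_8

The matrix has rank 8 with 2's on the diagonal. Reading the off-diagonal entries as Dynkin edges (a single edge where a_ij = a_ji = -1; a double or triple edge where a_ij * a_ji = 2 or 3), the diagram is a chain of 7 nodes with one extra node attached to the third node from one end (E_8). One simple-root ordering that puts it in standard form is (alpha_5, alpha_6, alpha_1, alpha_8, alpha_4, alpha_3, alpha_2, alpha_7). So the algebra is type E_8.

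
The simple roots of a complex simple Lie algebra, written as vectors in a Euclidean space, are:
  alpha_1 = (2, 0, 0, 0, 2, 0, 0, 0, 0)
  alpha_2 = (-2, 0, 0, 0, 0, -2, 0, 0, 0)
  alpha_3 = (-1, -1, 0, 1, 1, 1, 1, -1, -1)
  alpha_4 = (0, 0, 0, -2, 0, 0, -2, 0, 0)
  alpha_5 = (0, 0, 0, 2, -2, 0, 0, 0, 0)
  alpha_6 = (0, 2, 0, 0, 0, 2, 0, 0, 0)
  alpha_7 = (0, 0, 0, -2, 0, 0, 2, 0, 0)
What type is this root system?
E_7

Compute the Cartan integers a_ij = 2(alpha_i, alpha_j)/(alpha_j, alpha_j); the resulting 7x7 Cartan matrix is
[[2, -1, 0, 0, -1, 0, 0], [-1, 2, 0, 0, 0, -1, 0], [0, 0, 2, -1, 0, 0, 0], [0, 0, -1, 2, -1, 0, 0], [-1, 0, 0, -1, 2, 0, -1], [0, -1, 0, 0, 0, 2, 0], [0, 0, 0, 0, -1, 0, 2]].
All simple roots have the same length, so the diagram is simply laced. The associated Dynkin diagram is a chain of 6 nodes with one extra node attached to the third node from one end (E_7), so the type is E_7.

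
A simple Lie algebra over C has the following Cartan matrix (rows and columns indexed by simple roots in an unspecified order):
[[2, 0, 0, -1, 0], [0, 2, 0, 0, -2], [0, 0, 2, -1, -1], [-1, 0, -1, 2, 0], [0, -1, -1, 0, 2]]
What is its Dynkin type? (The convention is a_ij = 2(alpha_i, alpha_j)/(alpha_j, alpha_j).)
The matrix has rank 5 with 2's on the diagonal. Reading the off-diagonal entries as Dynkin edges (a single edge where a_ij = a_ji = -1; a double or triple edge where a_ij * a_ji = 2 or 3), the diagram is a chain of 5 nodes with a double edge at one end; the terminal node there is the unique long simple root (C_5). One simple-root ordering that puts it in standard form is (alpha_1, alpha_4, alpha_3, alpha_5, alpha_2). So the algebra is type C_5, i.e. sp(10).

C5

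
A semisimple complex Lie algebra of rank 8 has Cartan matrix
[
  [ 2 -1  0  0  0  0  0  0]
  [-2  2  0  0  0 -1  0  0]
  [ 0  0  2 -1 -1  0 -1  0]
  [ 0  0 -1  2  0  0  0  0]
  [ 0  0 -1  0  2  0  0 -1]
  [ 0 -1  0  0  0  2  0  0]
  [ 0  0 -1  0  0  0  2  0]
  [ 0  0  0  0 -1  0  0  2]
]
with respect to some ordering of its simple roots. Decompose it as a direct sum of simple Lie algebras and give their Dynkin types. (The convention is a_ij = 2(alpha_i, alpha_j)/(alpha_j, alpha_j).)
The diagram associated to this matrix has two connected components: the simple roots {alpha_1, alpha_2, alpha_6} form a chain of 3 nodes with a double edge at one end; the terminal node there is the unique short simple root (B_3), and {alpha_3, alpha_4, alpha_5, alpha_7, alpha_8} form a chain of 3 nodes with a fork of two nodes at one end (D_5). A semisimple Lie algebra decomposes uniquely as the direct sum of simple ideals, one per connected component of its Dynkin diagram, so g ≅ B_3 ⊕ D_5 (dimension 21 + 45 = 66).

B_3 + D_5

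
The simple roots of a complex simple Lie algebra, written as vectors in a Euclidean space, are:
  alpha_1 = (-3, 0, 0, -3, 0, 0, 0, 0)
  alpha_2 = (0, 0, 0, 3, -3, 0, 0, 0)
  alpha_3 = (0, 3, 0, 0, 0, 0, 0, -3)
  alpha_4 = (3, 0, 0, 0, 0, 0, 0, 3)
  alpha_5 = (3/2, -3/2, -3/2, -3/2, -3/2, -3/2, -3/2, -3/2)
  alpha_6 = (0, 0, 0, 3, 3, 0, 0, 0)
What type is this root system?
E_6

Compute the Cartan integers a_ij = 2(alpha_i, alpha_j)/(alpha_j, alpha_j); the resulting 6x6 Cartan matrix is
[[2, -1, 0, -1, 0, -1], [-1, 2, 0, 0, 0, 0], [0, 0, 2, -1, 0, 0], [-1, 0, -1, 2, 0, 0], [0, 0, 0, 0, 2, -1], [-1, 0, 0, 0, -1, 2]].
All simple roots have the same length, so the diagram is simply laced. The associated Dynkin diagram is a chain of 5 nodes with one extra node attached to the third node from one end (E_6), so the type is E_6.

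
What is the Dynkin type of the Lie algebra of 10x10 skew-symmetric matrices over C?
D_5 (so(10))

This is so(10) with 10 even, which has dimension 10(10-1)/2 = 45 and rank 10/2 = 5. In the classification of classical Lie algebras, the orthogonal algebra so(2n) in an even number of variables has type D_n; here n = 5, so the Dynkin diagram is a chain of 3 nodes with a fork of two nodes at one end (D_5). Hence the type is D_5.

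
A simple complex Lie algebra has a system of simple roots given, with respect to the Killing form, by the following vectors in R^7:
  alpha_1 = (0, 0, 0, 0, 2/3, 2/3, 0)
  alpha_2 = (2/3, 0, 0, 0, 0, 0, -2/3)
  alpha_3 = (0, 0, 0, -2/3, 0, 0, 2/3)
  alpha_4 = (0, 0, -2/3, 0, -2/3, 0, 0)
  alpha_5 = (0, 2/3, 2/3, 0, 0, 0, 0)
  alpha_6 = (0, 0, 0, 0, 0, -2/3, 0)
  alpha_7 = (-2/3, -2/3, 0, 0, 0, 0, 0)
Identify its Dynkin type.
Compute the Cartan integers a_ij = 2(alpha_i, alpha_j)/(alpha_j, alpha_j); the resulting 7x7 Cartan matrix is
[[2, 0, 0, -1, 0, -2, 0], [0, 2, -1, 0, 0, 0, -1], [0, -1, 2, 0, 0, 0, 0], [-1, 0, 0, 2, -1, 0, 0], [0, 0, 0, -1, 2, 0, -1], [-1, 0, 0, 0, 0, 2, 0], [0, -1, 0, 0, -1, 0, 2]].
The roots have two lengths (squared-length ratio 2:1); the short ones are alpha_{6}. The associated Dynkin diagram is a chain of 7 nodes with a double edge at one end; the terminal node there is the unique short simple root (B_7), so the type is B_7 (the algebra so(15)).

B_7 (so(15))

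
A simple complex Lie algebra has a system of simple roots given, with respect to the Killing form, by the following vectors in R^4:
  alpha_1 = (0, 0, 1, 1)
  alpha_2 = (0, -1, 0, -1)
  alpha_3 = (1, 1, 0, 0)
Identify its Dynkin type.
Compute the Cartan integers a_ij = 2(alpha_i, alpha_j)/(alpha_j, alpha_j); the resulting 3x3 Cartan matrix is
[[2, -1, 0], [-1, 2, -1], [0, -1, 2]].
All simple roots have the same length, so the diagram is simply laced. The associated Dynkin diagram is a chain of 3 nodes with single edges (A_3), so the type is A_3 (the algebra sl(4)).

A3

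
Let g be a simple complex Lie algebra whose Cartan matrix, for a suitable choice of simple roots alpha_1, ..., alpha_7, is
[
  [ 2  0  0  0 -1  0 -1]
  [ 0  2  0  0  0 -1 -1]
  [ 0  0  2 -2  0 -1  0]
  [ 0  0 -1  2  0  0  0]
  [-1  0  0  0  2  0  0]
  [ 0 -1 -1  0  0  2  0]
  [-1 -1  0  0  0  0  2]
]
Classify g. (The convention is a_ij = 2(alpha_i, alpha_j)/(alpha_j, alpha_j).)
B7

The matrix has rank 7 with 2's on the diagonal. Reading the off-diagonal entries as Dynkin edges (a single edge where a_ij = a_ji = -1; a double or triple edge where a_ij * a_ji = 2 or 3), the diagram is a chain of 7 nodes with a double edge at one end; the terminal node there is the unique short simple root (B_7). One simple-root ordering that puts it in standard form is (alpha_5, alpha_1, alpha_7, alpha_2, alpha_6, alpha_3, alpha_4). So the algebra is type B_7, i.e. so(15).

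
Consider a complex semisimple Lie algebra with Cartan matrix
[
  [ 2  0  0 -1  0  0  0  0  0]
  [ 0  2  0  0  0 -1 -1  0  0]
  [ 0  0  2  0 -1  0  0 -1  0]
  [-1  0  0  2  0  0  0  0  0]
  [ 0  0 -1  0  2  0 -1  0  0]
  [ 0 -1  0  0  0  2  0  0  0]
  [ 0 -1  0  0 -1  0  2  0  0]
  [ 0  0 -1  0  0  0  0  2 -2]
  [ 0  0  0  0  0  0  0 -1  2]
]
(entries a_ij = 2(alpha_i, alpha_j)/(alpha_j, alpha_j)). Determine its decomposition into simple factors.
The diagram associated to this matrix has two connected components: the simple roots {alpha_1, alpha_4} form a chain of 2 nodes with single edges (A_2), and {alpha_2, alpha_3, alpha_5, alpha_6, alpha_7, alpha_8, alpha_9} form a chain of 7 nodes with a double edge at one end; the terminal node there is the unique short simple root (B_7). A semisimple Lie algebra decomposes uniquely as the direct sum of simple ideals, one per connected component of its Dynkin diagram, so g ≅ A_2 ⊕ B_7 (dimension 8 + 105 = 113).

type A_2 ⊕ type B_7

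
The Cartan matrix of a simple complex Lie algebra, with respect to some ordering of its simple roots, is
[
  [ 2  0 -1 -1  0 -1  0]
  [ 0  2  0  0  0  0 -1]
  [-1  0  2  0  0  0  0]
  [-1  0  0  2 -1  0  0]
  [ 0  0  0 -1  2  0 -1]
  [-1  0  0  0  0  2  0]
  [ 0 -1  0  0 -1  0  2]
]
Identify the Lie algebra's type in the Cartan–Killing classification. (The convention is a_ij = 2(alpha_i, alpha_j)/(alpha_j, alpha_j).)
The matrix has rank 7 with 2's on the diagonal. Reading the off-diagonal entries as Dynkin edges (a single edge where a_ij = a_ji = -1; a double or triple edge where a_ij * a_ji = 2 or 3), the diagram is a chain of 5 nodes with a fork of two nodes at one end (D_7). One simple-root ordering that puts it in standard form is (alpha_2, alpha_7, alpha_5, alpha_4, alpha_1, alpha_6, alpha_3). So the algebra is type D_7, i.e. so(14).

D_7 (so(14))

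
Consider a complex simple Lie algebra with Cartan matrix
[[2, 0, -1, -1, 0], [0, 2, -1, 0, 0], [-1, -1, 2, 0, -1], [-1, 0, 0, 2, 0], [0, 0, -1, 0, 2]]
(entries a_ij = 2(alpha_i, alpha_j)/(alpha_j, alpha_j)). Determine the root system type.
The matrix has rank 5 with 2's on the diagonal. Reading the off-diagonal entries as Dynkin edges (a single edge where a_ij = a_ji = -1; a double or triple edge where a_ij * a_ji = 2 or 3), the diagram is a chain of 3 nodes with a fork of two nodes at one end (D_5). One simple-root ordering that puts it in standard form is (alpha_4, alpha_1, alpha_3, alpha_2, alpha_5). So the algebra is type D_5, i.e. so(10).

type D_5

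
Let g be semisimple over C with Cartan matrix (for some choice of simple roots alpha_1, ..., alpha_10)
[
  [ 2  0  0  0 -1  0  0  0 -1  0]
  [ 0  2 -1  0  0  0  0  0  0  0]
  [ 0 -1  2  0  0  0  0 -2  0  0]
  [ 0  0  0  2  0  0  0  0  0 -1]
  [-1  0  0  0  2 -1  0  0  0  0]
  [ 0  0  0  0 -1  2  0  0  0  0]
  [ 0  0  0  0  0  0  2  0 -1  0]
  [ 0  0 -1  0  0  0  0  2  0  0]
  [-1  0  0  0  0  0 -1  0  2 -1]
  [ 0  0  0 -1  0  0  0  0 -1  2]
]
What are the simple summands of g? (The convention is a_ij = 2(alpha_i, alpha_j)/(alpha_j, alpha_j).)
B3 ⊕ E7

The diagram associated to this matrix has two connected components: the simple roots {alpha_2, alpha_3, alpha_8} form a chain of 3 nodes with a double edge at one end; the terminal node there is the unique short simple root (B_3), and {alpha_1, alpha_4, alpha_5, alpha_6, alpha_7, alpha_9, alpha_10} form a chain of 6 nodes with one extra node attached to the third node from one end (E_7). A semisimple Lie algebra decomposes uniquely as the direct sum of simple ideals, one per connected component of its Dynkin diagram, so g ≅ B_3 ⊕ E_7 (dimension 21 + 133 = 154).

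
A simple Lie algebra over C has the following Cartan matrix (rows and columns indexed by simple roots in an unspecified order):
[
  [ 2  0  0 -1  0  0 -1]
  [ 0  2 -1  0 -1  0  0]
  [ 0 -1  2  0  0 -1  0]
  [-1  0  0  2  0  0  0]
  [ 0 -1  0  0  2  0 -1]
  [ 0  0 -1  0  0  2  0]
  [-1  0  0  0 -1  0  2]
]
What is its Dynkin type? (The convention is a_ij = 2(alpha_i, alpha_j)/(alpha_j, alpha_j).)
type A_7

The matrix has rank 7 with 2's on the diagonal. Reading the off-diagonal entries as Dynkin edges (a single edge where a_ij = a_ji = -1; a double or triple edge where a_ij * a_ji = 2 or 3), the diagram is a chain of 7 nodes with single edges (A_7). One simple-root ordering that puts it in standard form is (alpha_4, alpha_1, alpha_7, alpha_5, alpha_2, alpha_3, alpha_6). So the algebra is type A_7, i.e. sl(8).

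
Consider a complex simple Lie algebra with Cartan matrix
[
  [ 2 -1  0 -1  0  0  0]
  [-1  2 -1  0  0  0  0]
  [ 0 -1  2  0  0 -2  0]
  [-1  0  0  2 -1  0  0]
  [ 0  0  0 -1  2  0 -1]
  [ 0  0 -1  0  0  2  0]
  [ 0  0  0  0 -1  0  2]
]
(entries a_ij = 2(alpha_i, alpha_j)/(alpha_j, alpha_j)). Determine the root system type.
The matrix has rank 7 with 2's on the diagonal. Reading the off-diagonal entries as Dynkin edges (a single edge where a_ij = a_ji = -1; a double or triple edge where a_ij * a_ji = 2 or 3), the diagram is a chain of 7 nodes with a double edge at one end; the terminal node there is the unique short simple root (B_7). One simple-root ordering that puts it in standard form is (alpha_7, alpha_5, alpha_4, alpha_1, alpha_2, alpha_3, alpha_6). So the algebra is type B_7, i.e. so(15).

B_7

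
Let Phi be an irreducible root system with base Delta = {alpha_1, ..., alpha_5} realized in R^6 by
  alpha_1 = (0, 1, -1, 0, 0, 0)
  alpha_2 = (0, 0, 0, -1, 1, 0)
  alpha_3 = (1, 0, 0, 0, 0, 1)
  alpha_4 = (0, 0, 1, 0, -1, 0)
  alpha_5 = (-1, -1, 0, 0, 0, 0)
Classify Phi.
Compute the Cartan integers a_ij = 2(alpha_i, alpha_j)/(alpha_j, alpha_j); the resulting 5x5 Cartan matrix is
[[2, 0, 0, -1, -1], [0, 2, 0, -1, 0], [0, 0, 2, 0, -1], [-1, -1, 0, 2, 0], [-1, 0, -1, 0, 2]].
All simple roots have the same length, so the diagram is simply laced. The associated Dynkin diagram is a chain of 5 nodes with single edges (A_5), so the type is A_5 (the algebra sl(6)).

A_5 (sl(6))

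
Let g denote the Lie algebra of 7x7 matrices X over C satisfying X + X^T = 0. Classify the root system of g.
This is so(7) with 7 odd, which has dimension 7(7-1)/2 = 21 and rank (7-1)/2 = 3. In the classification of classical Lie algebras, the orthogonal algebra so(2n+1) in an odd number of variables has type B_n; here n = 3, so the Dynkin diagram is a chain of 3 nodes with a double edge at one end; the terminal node there is the unique short simple root (B_3). Hence the type is B_3.

B_3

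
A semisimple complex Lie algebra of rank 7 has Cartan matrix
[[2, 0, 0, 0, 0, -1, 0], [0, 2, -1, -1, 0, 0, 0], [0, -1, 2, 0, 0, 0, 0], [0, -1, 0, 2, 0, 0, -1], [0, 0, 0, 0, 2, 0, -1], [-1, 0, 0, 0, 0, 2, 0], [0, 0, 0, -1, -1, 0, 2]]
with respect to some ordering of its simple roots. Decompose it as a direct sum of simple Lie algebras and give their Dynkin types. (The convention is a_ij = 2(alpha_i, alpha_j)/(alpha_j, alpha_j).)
A_2 (sl(3)) + A_5 (sl(6))

The diagram associated to this matrix has two connected components: the simple roots {alpha_1, alpha_6} form a chain of 2 nodes with single edges (A_2), and {alpha_2, alpha_3, alpha_4, alpha_5, alpha_7} form a chain of 5 nodes with single edges (A_5). A semisimple Lie algebra decomposes uniquely as the direct sum of simple ideals, one per connected component of its Dynkin diagram, so g ≅ A_2 ⊕ A_5 (dimension 8 + 35 = 43).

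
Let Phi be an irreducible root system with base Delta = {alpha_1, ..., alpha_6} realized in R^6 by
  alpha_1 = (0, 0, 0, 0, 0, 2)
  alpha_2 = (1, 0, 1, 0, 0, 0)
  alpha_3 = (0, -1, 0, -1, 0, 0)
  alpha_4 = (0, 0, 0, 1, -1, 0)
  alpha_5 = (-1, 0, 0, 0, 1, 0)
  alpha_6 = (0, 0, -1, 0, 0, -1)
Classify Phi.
C6

Compute the Cartan integers a_ij = 2(alpha_i, alpha_j)/(alpha_j, alpha_j); the resulting 6x6 Cartan matrix is
[[2, 0, 0, 0, 0, -2], [0, 2, 0, 0, -1, -1], [0, 0, 2, -1, 0, 0], [0, 0, -1, 2, -1, 0], [0, -1, 0, -1, 2, 0], [-1, -1, 0, 0, 0, 2]].
The roots have two lengths (squared-length ratio 2:1); the short ones are alpha_{2,3,4,5,6}. The associated Dynkin diagram is a chain of 6 nodes with a double edge at one end; the terminal node there is the unique long simple root (C_6), so the type is C_6 (the algebra sp(12)).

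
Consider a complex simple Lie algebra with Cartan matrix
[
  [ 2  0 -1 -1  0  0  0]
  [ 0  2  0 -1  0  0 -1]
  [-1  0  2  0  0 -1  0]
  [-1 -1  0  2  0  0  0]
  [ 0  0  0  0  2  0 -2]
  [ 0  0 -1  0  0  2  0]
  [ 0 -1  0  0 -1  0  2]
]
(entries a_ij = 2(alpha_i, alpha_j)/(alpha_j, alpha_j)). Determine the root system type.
The matrix has rank 7 with 2's on the diagonal. Reading the off-diagonal entries as Dynkin edges (a single edge where a_ij = a_ji = -1; a double or triple edge where a_ij * a_ji = 2 or 3), the diagram is a chain of 7 nodes with a double edge at one end; the terminal node there is the unique long simple root (C_7). One simple-root ordering that puts it in standard form is (alpha_6, alpha_3, alpha_1, alpha_4, alpha_2, alpha_7, alpha_5). So the algebra is type C_7, i.e. sp(14).

C_7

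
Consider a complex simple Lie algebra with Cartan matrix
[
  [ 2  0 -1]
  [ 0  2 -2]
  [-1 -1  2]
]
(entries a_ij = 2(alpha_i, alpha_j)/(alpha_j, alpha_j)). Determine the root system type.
The matrix has rank 3 with 2's on the diagonal. Reading the off-diagonal entries as Dynkin edges (a single edge where a_ij = a_ji = -1; a double or triple edge where a_ij * a_ji = 2 or 3), the diagram is a chain of 3 nodes with a double edge at one end; the terminal node there is the unique long simple root (C_3). One simple-root ordering that puts it in standard form is (alpha_1, alpha_3, alpha_2). So the algebra is type C_3, i.e. sp(6).

type C_3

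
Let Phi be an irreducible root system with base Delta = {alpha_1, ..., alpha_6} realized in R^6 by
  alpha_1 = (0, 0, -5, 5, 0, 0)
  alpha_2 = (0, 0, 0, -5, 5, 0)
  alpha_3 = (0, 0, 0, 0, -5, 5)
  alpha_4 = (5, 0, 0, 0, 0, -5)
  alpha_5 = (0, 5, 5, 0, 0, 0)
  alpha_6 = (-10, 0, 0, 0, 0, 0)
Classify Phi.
C6

Compute the Cartan integers a_ij = 2(alpha_i, alpha_j)/(alpha_j, alpha_j); the resulting 6x6 Cartan matrix is
[[2, -1, 0, 0, -1, 0], [-1, 2, -1, 0, 0, 0], [0, -1, 2, -1, 0, 0], [0, 0, -1, 2, 0, -1], [-1, 0, 0, 0, 2, 0], [0, 0, 0, -2, 0, 2]].
The roots have two lengths (squared-length ratio 2:1); the short ones are alpha_{1,2,3,4,5}. The associated Dynkin diagram is a chain of 6 nodes with a double edge at one end; the terminal node there is the unique long simple root (C_6), so the type is C_6 (the algebra sp(12)).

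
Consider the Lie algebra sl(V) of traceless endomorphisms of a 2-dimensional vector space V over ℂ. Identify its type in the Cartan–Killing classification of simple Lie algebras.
type A_1

This is sl(2), which has dimension 2^2 - 1 = 3 and rank 2 - 1 = 1 (a Cartan subalgebra is the diagonal traceless matrices). In the classification of classical Lie algebras, the special linear algebra sl(n+1) has type A_n; here n = 1, so the Dynkin diagram is a chain of 1 nodes with single edges (A_1). Hence the type is A_1.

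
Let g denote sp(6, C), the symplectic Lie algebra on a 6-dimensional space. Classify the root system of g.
This is sp(6), which has dimension 6(6+1)/2 = 21 and rank 6/2 = 3. In the classification of classical Lie algebras, the symplectic algebra sp(2n) has type C_n; here n = 3, so the Dynkin diagram is a chain of 3 nodes with a double edge at one end; the terminal node there is the unique long simple root (C_3). Hence the type is C_3.

C3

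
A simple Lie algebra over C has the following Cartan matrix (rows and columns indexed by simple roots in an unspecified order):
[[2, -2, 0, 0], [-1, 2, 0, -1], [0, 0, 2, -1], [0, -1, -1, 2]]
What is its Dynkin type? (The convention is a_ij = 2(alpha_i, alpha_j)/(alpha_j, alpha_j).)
C4

The matrix has rank 4 with 2's on the diagonal. Reading the off-diagonal entries as Dynkin edges (a single edge where a_ij = a_ji = -1; a double or triple edge where a_ij * a_ji = 2 or 3), the diagram is a chain of 4 nodes with a double edge at one end; the terminal node there is the unique long simple root (C_4). One simple-root ordering that puts it in standard form is (alpha_3, alpha_4, alpha_2, alpha_1). So the algebra is type C_4, i.e. sp(8).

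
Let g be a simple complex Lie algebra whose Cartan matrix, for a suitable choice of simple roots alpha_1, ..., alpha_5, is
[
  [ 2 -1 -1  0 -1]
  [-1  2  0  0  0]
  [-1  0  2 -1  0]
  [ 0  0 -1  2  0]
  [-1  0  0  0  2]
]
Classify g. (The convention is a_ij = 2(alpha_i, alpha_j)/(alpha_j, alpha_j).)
D_5 (so(10))

The matrix has rank 5 with 2's on the diagonal. Reading the off-diagonal entries as Dynkin edges (a single edge where a_ij = a_ji = -1; a double or triple edge where a_ij * a_ji = 2 or 3), the diagram is a chain of 3 nodes with a fork of two nodes at one end (D_5). One simple-root ordering that puts it in standard form is (alpha_4, alpha_3, alpha_1, alpha_2, alpha_5). So the algebra is type D_5, i.e. so(10).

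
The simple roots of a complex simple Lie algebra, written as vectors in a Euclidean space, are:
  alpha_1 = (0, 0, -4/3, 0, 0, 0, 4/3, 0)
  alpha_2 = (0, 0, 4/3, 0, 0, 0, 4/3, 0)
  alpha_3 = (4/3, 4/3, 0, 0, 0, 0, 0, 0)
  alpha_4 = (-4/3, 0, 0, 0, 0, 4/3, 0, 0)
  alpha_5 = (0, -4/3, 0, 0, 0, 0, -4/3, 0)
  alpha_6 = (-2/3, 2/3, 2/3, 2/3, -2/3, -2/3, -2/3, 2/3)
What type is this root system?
Compute the Cartan integers a_ij = 2(alpha_i, alpha_j)/(alpha_j, alpha_j); the resulting 6x6 Cartan matrix is
[[2, 0, 0, 0, -1, -1], [0, 2, 0, 0, -1, 0], [0, 0, 2, -1, -1, 0], [0, 0, -1, 2, 0, 0], [-1, -1, -1, 0, 2, 0], [-1, 0, 0, 0, 0, 2]].
All simple roots have the same length, so the diagram is simply laced. The associated Dynkin diagram is a chain of 5 nodes with one extra node attached to the third node from one end (E_6), so the type is E_6.

E_6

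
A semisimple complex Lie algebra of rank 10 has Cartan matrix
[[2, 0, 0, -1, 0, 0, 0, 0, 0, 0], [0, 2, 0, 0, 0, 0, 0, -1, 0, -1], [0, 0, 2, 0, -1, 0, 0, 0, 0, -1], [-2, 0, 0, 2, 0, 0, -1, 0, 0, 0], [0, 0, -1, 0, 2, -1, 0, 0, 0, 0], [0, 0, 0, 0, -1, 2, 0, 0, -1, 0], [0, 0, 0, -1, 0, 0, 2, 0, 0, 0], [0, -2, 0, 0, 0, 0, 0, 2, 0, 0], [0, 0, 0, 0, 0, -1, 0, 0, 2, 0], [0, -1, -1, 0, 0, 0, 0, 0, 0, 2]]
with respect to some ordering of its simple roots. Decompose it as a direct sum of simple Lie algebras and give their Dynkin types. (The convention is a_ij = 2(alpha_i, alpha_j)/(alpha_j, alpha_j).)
The diagram associated to this matrix has two connected components: the simple roots {alpha_1, alpha_4, alpha_7} form a chain of 3 nodes with a double edge at one end; the terminal node there is the unique short simple root (B_3), and {alpha_2, alpha_3, alpha_5, alpha_6, alpha_8, alpha_9, alpha_10} form a chain of 7 nodes with a double edge at one end; the terminal node there is the unique long simple root (C_7). A semisimple Lie algebra decomposes uniquely as the direct sum of simple ideals, one per connected component of its Dynkin diagram, so g ≅ B_3 ⊕ C_7 (dimension 21 + 105 = 126).

B3 + C7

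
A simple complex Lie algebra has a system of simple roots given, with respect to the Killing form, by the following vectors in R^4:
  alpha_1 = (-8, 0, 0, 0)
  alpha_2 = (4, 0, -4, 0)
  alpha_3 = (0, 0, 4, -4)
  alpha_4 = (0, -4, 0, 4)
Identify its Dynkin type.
Compute the Cartan integers a_ij = 2(alpha_i, alpha_j)/(alpha_j, alpha_j); the resulting 4x4 Cartan matrix is
[[2, -2, 0, 0], [-1, 2, -1, 0], [0, -1, 2, -1], [0, 0, -1, 2]].
The roots have two lengths (squared-length ratio 2:1); the short ones are alpha_{2,3,4}. The associated Dynkin diagram is a chain of 4 nodes with a double edge at one end; the terminal node there is the unique long simple root (C_4), so the type is C_4 (the algebra sp(8)).

C_4 (sp(8))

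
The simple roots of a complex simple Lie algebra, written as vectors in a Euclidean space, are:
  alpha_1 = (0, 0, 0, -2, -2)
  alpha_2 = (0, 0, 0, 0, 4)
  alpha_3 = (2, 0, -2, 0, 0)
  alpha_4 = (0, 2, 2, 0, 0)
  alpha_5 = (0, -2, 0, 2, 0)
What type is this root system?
type C_5

Compute the Cartan integers a_ij = 2(alpha_i, alpha_j)/(alpha_j, alpha_j); the resulting 5x5 Cartan matrix is
[[2, -1, 0, 0, -1], [-2, 2, 0, 0, 0], [0, 0, 2, -1, 0], [0, 0, -1, 2, -1], [-1, 0, 0, -1, 2]].
The roots have two lengths (squared-length ratio 2:1); the short ones are alpha_{1,3,4,5}. The associated Dynkin diagram is a chain of 5 nodes with a double edge at one end; the terminal node there is the unique long simple root (C_5), so the type is C_5 (the algebra sp(10)).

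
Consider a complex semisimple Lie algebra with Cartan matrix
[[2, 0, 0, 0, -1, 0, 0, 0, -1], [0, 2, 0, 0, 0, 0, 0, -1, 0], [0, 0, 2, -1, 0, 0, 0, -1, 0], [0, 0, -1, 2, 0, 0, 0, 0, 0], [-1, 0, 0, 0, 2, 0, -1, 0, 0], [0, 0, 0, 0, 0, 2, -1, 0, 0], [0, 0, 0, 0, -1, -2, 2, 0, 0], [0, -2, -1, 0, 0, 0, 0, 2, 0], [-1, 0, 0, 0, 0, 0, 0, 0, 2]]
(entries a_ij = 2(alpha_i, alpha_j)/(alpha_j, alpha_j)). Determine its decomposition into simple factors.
The diagram associated to this matrix has two connected components: the simple roots {alpha_2, alpha_3, alpha_4, alpha_8} form a chain of 4 nodes with a double edge at one end; the terminal node there is the unique short simple root (B_4), and {alpha_1, alpha_5, alpha_6, alpha_7, alpha_9} form a chain of 5 nodes with a double edge at one end; the terminal node there is the unique short simple root (B_5). A semisimple Lie algebra decomposes uniquely as the direct sum of simple ideals, one per connected component of its Dynkin diagram, so g ≅ B_4 ⊕ B_5 (dimension 36 + 55 = 91).

B4 + B5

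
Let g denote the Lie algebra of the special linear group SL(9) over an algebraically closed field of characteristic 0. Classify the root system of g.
A_8

This is sl(9), which has dimension 9^2 - 1 = 80 and rank 9 - 1 = 8 (a Cartan subalgebra is the diagonal traceless matrices). In the classification of classical Lie algebras, the special linear algebra sl(n+1) has type A_n; here n = 8, so the Dynkin diagram is a chain of 8 nodes with single edges (A_8). Hence the type is A_8.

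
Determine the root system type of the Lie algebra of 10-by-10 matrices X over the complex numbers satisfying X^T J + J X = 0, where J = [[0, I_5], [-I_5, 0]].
C5

This is sp(10), which has dimension 10(10+1)/2 = 55 and rank 10/2 = 5. In the classification of classical Lie algebras, the symplectic algebra sp(2n) has type C_n; here n = 5, so the Dynkin diagram is a chain of 5 nodes with a double edge at one end; the terminal node there is the unique long simple root (C_5). Hence the type is C_5.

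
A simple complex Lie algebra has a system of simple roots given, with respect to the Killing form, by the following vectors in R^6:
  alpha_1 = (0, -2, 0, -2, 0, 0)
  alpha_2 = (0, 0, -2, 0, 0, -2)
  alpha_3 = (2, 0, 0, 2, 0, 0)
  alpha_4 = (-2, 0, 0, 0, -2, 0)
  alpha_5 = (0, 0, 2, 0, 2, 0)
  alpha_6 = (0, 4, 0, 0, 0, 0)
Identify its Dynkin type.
C6

Compute the Cartan integers a_ij = 2(alpha_i, alpha_j)/(alpha_j, alpha_j); the resulting 6x6 Cartan matrix is
[[2, 0, -1, 0, 0, -1], [0, 2, 0, 0, -1, 0], [-1, 0, 2, -1, 0, 0], [0, 0, -1, 2, -1, 0], [0, -1, 0, -1, 2, 0], [-2, 0, 0, 0, 0, 2]].
The roots have two lengths (squared-length ratio 2:1); the short ones are alpha_{1,2,3,4,5}. The associated Dynkin diagram is a chain of 6 nodes with a double edge at one end; the terminal node there is the unique long simple root (C_6), so the type is C_6 (the algebra sp(12)).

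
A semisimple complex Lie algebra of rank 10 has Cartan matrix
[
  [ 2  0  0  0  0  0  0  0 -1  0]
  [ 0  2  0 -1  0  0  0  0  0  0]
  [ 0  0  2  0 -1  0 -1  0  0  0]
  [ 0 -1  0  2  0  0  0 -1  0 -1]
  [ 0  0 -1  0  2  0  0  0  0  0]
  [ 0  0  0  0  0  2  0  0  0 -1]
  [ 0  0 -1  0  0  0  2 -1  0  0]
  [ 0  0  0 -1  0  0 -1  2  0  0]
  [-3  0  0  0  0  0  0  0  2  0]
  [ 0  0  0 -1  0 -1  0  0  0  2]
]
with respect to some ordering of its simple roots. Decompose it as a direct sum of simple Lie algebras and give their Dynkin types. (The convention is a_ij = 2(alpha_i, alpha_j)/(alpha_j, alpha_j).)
The diagram associated to this matrix has two connected components: the simple roots {alpha_2, alpha_3, alpha_4, alpha_5, alpha_6, alpha_7, alpha_8, alpha_10} form a chain of 7 nodes with one extra node attached to the third node from one end (E_8), and {alpha_1, alpha_9} form two nodes joined by a triple edge (G_2). A semisimple Lie algebra decomposes uniquely as the direct sum of simple ideals, one per connected component of its Dynkin diagram, so g ≅ E_8 ⊕ G_2 (dimension 248 + 14 = 262).

E8 + G2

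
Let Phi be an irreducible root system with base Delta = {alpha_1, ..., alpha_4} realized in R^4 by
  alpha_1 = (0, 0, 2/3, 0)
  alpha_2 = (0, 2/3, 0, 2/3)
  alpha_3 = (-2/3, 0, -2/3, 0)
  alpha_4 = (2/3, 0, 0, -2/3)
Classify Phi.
B_4 (so(9))

Compute the Cartan integers a_ij = 2(alpha_i, alpha_j)/(alpha_j, alpha_j); the resulting 4x4 Cartan matrix is
[[2, 0, -1, 0], [0, 2, 0, -1], [-2, 0, 2, -1], [0, -1, -1, 2]].
The roots have two lengths (squared-length ratio 2:1); the short ones are alpha_{1}. The associated Dynkin diagram is a chain of 4 nodes with a double edge at one end; the terminal node there is the unique short simple root (B_4), so the type is B_4 (the algebra so(9)).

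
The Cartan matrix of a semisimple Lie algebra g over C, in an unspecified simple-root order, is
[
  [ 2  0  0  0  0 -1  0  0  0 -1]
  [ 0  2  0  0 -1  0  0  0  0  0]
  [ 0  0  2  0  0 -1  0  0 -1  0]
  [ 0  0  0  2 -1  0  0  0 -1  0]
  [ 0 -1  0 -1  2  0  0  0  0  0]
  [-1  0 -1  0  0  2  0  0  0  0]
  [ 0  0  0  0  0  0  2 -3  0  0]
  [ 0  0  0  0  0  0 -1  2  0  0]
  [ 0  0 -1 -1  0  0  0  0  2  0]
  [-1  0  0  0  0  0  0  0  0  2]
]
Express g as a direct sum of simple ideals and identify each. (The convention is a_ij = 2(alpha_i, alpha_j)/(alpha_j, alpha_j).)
type A_8 ⊕ type G_2

The diagram associated to this matrix has two connected components: the simple roots {alpha_1, alpha_2, alpha_3, alpha_4, alpha_5, alpha_6, alpha_9, alpha_10} form a chain of 8 nodes with single edges (A_8), and {alpha_7, alpha_8} form two nodes joined by a triple edge (G_2). A semisimple Lie algebra decomposes uniquely as the direct sum of simple ideals, one per connected component of its Dynkin diagram, so g ≅ A_8 ⊕ G_2 (dimension 80 + 14 = 94).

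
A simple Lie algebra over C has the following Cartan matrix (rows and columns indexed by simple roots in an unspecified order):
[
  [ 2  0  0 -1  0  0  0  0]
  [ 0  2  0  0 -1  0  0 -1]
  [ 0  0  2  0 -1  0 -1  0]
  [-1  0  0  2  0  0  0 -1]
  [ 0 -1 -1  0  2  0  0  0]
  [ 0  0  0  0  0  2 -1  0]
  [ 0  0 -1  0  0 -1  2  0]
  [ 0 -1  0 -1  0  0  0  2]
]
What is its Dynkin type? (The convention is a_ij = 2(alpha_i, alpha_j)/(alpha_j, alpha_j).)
A8

The matrix has rank 8 with 2's on the diagonal. Reading the off-diagonal entries as Dynkin edges (a single edge where a_ij = a_ji = -1; a double or triple edge where a_ij * a_ji = 2 or 3), the diagram is a chain of 8 nodes with single edges (A_8). One simple-root ordering that puts it in standard form is (alpha_6, alpha_7, alpha_3, alpha_5, alpha_2, alpha_8, alpha_4, alpha_1). So the algebra is type A_8, i.e. sl(9).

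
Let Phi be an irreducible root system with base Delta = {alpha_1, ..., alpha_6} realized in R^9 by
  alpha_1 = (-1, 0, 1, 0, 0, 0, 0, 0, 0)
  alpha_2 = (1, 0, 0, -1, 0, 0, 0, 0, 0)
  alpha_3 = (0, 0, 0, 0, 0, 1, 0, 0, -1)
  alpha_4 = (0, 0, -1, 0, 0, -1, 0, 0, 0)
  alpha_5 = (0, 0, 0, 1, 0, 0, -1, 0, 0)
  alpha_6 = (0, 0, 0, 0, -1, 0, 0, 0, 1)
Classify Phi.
A6

Compute the Cartan integers a_ij = 2(alpha_i, alpha_j)/(alpha_j, alpha_j); the resulting 6x6 Cartan matrix is
[[2, -1, 0, -1, 0, 0], [-1, 2, 0, 0, -1, 0], [0, 0, 2, -1, 0, -1], [-1, 0, -1, 2, 0, 0], [0, -1, 0, 0, 2, 0], [0, 0, -1, 0, 0, 2]].
All simple roots have the same length, so the diagram is simply laced. The associated Dynkin diagram is a chain of 6 nodes with single edges (A_6), so the type is A_6 (the algebra sl(7)).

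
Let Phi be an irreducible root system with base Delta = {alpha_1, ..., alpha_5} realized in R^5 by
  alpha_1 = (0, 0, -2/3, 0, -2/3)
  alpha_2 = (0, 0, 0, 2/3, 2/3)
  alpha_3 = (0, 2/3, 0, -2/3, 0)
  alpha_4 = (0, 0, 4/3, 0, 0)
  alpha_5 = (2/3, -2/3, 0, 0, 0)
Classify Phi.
Compute the Cartan integers a_ij = 2(alpha_i, alpha_j)/(alpha_j, alpha_j); the resulting 5x5 Cartan matrix is
[[2, -1, 0, -1, 0], [-1, 2, -1, 0, 0], [0, -1, 2, 0, -1], [-2, 0, 0, 2, 0], [0, 0, -1, 0, 2]].
The roots have two lengths (squared-length ratio 2:1); the short ones are alpha_{1,2,3,5}. The associated Dynkin diagram is a chain of 5 nodes with a double edge at one end; the terminal node there is the unique long simple root (C_5), so the type is C_5 (the algebra sp(10)).

C_5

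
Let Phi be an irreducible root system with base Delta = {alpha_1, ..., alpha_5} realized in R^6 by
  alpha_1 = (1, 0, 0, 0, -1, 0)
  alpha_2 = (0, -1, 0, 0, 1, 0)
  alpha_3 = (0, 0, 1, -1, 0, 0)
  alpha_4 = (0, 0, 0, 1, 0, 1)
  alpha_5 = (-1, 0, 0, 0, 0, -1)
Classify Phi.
A_5

Compute the Cartan integers a_ij = 2(alpha_i, alpha_j)/(alpha_j, alpha_j); the resulting 5x5 Cartan matrix is
[[2, -1, 0, 0, -1], [-1, 2, 0, 0, 0], [0, 0, 2, -1, 0], [0, 0, -1, 2, -1], [-1, 0, 0, -1, 2]].
All simple roots have the same length, so the diagram is simply laced. The associated Dynkin diagram is a chain of 5 nodes with single edges (A_5), so the type is A_5 (the algebra sl(6)).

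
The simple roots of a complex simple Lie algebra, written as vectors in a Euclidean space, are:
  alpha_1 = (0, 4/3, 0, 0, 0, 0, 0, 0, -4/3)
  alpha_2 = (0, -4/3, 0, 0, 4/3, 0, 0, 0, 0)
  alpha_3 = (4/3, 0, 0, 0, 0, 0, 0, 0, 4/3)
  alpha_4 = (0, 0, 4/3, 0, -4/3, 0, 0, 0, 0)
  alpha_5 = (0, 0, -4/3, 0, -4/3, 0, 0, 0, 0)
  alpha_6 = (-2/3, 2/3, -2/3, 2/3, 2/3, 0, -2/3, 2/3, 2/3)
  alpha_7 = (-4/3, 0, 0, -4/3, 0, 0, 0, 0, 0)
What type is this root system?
E7

Compute the Cartan integers a_ij = 2(alpha_i, alpha_j)/(alpha_j, alpha_j); the resulting 7x7 Cartan matrix is
[[2, -1, -1, 0, 0, 0, 0], [-1, 2, 0, -1, -1, 0, 0], [-1, 0, 2, 0, 0, 0, -1], [0, -1, 0, 2, 0, -1, 0], [0, -1, 0, 0, 2, 0, 0], [0, 0, 0, -1, 0, 2, 0], [0, 0, -1, 0, 0, 0, 2]].
All simple roots have the same length, so the diagram is simply laced. The associated Dynkin diagram is a chain of 6 nodes with one extra node attached to the third node from one end (E_7), so the type is E_7.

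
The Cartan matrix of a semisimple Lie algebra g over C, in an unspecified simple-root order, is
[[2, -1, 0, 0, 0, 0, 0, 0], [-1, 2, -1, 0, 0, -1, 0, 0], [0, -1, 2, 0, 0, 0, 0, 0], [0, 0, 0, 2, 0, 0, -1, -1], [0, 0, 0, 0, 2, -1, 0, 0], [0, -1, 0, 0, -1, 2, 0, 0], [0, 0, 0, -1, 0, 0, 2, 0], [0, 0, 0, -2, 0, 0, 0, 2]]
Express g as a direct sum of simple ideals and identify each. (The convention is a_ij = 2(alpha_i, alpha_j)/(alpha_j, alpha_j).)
C_3 (sp(6)) + D_5 (so(10))

The diagram associated to this matrix has two connected components: the simple roots {alpha_4, alpha_7, alpha_8} form a chain of 3 nodes with a double edge at one end; the terminal node there is the unique long simple root (C_3), and {alpha_1, alpha_2, alpha_3, alpha_5, alpha_6} form a chain of 3 nodes with a fork of two nodes at one end (D_5). A semisimple Lie algebra decomposes uniquely as the direct sum of simple ideals, one per connected component of its Dynkin diagram, so g ≅ C_3 ⊕ D_5 (dimension 21 + 45 = 66).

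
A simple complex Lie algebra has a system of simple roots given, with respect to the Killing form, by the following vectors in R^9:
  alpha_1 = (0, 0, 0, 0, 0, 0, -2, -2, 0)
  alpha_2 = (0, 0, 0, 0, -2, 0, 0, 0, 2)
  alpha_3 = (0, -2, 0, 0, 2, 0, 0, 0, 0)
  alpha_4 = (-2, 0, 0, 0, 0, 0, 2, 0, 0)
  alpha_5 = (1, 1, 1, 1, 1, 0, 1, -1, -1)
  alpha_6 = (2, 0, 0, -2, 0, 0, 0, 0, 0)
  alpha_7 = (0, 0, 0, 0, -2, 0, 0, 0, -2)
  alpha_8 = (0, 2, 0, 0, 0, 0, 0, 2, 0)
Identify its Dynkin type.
E8

Compute the Cartan integers a_ij = 2(alpha_i, alpha_j)/(alpha_j, alpha_j); the resulting 8x8 Cartan matrix is
[[2, 0, 0, -1, 0, 0, 0, -1], [0, 2, -1, 0, -1, 0, 0, 0], [0, -1, 2, 0, 0, 0, -1, -1], [-1, 0, 0, 2, 0, -1, 0, 0], [0, -1, 0, 0, 2, 0, 0, 0], [0, 0, 0, -1, 0, 2, 0, 0], [0, 0, -1, 0, 0, 0, 2, 0], [-1, 0, -1, 0, 0, 0, 0, 2]].
All simple roots have the same length, so the diagram is simply laced. The associated Dynkin diagram is a chain of 7 nodes with one extra node attached to the third node from one end (E_8), so the type is E_8.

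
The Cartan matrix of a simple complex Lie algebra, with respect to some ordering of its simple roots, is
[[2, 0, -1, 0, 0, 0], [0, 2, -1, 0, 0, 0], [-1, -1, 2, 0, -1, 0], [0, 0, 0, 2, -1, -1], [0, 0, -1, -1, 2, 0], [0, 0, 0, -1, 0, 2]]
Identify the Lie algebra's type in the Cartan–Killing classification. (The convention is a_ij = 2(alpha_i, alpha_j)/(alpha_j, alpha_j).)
The matrix has rank 6 with 2's on the diagonal. Reading the off-diagonal entries as Dynkin edges (a single edge where a_ij = a_ji = -1; a double or triple edge where a_ij * a_ji = 2 or 3), the diagram is a chain of 4 nodes with a fork of two nodes at one end (D_6). One simple-root ordering that puts it in standard form is (alpha_6, alpha_4, alpha_5, alpha_3, alpha_2, alpha_1). So the algebra is type D_6, i.e. so(12).

D_6 (so(12))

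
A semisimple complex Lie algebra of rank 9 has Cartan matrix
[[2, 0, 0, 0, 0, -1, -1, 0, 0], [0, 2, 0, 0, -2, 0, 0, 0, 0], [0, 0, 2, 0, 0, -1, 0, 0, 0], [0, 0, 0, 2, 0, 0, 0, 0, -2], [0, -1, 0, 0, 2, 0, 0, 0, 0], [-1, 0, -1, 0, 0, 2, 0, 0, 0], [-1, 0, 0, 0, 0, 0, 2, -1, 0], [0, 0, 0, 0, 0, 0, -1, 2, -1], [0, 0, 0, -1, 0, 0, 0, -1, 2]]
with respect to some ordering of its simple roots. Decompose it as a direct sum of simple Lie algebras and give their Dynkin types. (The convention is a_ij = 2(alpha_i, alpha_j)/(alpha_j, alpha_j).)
B2 ⊕ C7

The diagram associated to this matrix has two connected components: the simple roots {alpha_2, alpha_5} form a chain of 2 nodes with a double edge at one end; the terminal node there is the unique short simple root (B_2), and {alpha_1, alpha_3, alpha_4, alpha_6, alpha_7, alpha_8, alpha_9} form a chain of 7 nodes with a double edge at one end; the terminal node there is the unique long simple root (C_7). A semisimple Lie algebra decomposes uniquely as the direct sum of simple ideals, one per connected component of its Dynkin diagram, so g ≅ B_2 ⊕ C_7 (dimension 10 + 105 = 115).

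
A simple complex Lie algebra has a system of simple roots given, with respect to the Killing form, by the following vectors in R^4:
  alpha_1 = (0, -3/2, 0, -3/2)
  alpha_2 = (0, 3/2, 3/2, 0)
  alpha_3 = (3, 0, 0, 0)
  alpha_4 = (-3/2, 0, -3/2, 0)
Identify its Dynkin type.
type C_4

Compute the Cartan integers a_ij = 2(alpha_i, alpha_j)/(alpha_j, alpha_j); the resulting 4x4 Cartan matrix is
[[2, -1, 0, 0], [-1, 2, 0, -1], [0, 0, 2, -2], [0, -1, -1, 2]].
The roots have two lengths (squared-length ratio 2:1); the short ones are alpha_{1,2,4}. The associated Dynkin diagram is a chain of 4 nodes with a double edge at one end; the terminal node there is the unique long simple root (C_4), so the type is C_4 (the algebra sp(8)).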